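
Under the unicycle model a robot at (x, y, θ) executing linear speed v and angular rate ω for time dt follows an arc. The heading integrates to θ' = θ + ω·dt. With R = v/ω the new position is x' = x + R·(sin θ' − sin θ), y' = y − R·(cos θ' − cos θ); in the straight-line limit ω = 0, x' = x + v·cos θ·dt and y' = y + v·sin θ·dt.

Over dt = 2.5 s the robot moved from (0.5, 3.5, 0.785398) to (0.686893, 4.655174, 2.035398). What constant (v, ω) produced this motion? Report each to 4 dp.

Δθ = 2.035398 − 0.785398 = 1.250000
ω = Δθ/dt = 1.250000/2.5 = 0.5000
R = −Δy/(cos θ' − cos θ) = 1.0000
v = R·ω = 1.0000·0.5000 = 0.5000

v = 0.5000, ω = 0.5000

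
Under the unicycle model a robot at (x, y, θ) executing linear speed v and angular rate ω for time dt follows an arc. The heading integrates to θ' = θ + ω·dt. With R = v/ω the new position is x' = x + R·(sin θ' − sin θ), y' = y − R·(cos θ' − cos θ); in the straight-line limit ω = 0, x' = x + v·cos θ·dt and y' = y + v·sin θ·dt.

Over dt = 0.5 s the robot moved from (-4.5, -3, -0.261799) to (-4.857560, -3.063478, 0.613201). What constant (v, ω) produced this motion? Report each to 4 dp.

Δθ = 0.613201 − -0.261799 = 0.875000
ω = Δθ/dt = 0.875000/0.5 = 1.7500
R = Δx/(sin θ' − sin θ) = -0.4286
v = R·ω = -0.4286·1.7500 = -0.7500

v = -0.7500, ω = 1.7500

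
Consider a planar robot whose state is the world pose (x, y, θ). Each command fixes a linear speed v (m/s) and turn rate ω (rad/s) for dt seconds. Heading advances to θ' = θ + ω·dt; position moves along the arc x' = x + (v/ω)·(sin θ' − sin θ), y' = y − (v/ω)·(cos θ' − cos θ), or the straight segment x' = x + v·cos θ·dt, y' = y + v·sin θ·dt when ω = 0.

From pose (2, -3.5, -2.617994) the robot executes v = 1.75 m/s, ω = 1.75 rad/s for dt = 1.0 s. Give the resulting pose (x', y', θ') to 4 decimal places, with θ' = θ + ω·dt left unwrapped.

θ' = -2.6180 + 1.75·1.0 = -0.8680
R = v/ω = 1.75/1.75 = 1.0000
x' = 2 + 1.0000·(sin -0.8680 − sin -2.6180) = 1.7370
y' = -3.5 − 1.0000·(cos -0.8680 − cos -2.6180) = -5.0124

(1.7370, -5.0124, -0.8680)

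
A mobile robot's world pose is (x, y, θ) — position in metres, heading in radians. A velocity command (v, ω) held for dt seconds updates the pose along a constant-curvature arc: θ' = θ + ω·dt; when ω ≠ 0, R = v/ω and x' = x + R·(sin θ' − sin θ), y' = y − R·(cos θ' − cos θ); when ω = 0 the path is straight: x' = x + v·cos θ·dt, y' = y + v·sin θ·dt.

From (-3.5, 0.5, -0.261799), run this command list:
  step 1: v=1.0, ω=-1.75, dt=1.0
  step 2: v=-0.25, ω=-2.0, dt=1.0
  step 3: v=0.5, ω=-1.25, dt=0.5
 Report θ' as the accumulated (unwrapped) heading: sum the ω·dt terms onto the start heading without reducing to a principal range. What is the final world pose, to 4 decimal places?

step 1: θ'=-2.0118 (R=-0.5714) → pose (-3.1311, -0.2959, -2.0118)
step 2: θ'=-4.0118 (R=0.1250) → pose (-2.9225, -0.2686, -4.0118)
step 3: θ'=-4.6368 (R=-0.4000) → pose (-3.0156, -0.0410, -4.6368)

(-3.0156, -0.0410, -4.6368)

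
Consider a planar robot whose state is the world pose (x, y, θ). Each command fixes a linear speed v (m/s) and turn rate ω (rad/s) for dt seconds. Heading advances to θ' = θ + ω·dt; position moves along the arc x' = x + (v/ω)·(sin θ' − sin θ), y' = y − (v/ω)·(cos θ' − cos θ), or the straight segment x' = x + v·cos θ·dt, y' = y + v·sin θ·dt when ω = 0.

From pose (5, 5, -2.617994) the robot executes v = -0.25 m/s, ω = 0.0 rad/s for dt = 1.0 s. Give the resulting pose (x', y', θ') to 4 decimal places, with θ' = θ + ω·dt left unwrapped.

(5.2165, 5.1250, -2.6180)

θ' = -2.6180 + 0.0·1.0 = -2.6180
ω = 0 → straight: x' = 5 + -0.25·cos(-2.6180)·1.0 = 5.2165
y' = 5 + -0.25·sin(-2.6180)·1.0 = 5.1250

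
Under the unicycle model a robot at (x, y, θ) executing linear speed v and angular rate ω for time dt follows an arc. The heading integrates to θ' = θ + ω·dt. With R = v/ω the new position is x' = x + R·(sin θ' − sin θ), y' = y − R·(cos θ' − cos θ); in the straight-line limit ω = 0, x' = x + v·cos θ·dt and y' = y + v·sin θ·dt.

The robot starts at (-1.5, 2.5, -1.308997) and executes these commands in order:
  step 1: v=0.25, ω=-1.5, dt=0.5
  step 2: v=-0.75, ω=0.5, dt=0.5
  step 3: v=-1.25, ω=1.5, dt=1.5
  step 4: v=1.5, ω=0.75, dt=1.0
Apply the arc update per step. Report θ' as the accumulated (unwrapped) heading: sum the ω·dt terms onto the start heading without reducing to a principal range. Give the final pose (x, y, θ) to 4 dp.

step 1: θ'=-2.0590 (R=-0.1667) → pose (-1.5138, 2.3787, -2.0590)
step 2: θ'=-1.8090 (R=-1.5000) → pose (-1.3809, 2.7283, -1.8090)
step 3: θ'=0.4410 (R=-0.8333) → pose (-2.5464, 3.6785, 0.4410)
step 4: θ'=1.1910 (R=2.0000) → pose (-1.5426, 4.7457, 1.1910)

(-1.5426, 4.7457, 1.1910)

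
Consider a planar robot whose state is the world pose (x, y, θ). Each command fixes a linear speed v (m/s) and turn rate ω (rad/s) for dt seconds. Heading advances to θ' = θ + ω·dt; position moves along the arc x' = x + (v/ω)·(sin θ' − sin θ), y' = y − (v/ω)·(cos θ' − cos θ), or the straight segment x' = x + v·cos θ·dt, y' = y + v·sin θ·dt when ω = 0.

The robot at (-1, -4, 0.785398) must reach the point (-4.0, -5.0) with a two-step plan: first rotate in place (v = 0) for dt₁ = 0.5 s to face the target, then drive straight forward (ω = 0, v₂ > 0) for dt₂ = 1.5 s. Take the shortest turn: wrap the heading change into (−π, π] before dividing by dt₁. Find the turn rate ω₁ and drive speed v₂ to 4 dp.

heading to target = atan2(-5−-4, -4−-1) = -2.8198
Δθ = wrap(-2.8198 − 0.7854) = 2.6779; ω₁ = Δθ/dt₁ = 5.3559
distance = √((-4−-1)² + (-5−-4)²) = 3.1623; v₂ = distance/dt₂ = 2.1082

ω₁ = 5.3559, v₂ = 2.1082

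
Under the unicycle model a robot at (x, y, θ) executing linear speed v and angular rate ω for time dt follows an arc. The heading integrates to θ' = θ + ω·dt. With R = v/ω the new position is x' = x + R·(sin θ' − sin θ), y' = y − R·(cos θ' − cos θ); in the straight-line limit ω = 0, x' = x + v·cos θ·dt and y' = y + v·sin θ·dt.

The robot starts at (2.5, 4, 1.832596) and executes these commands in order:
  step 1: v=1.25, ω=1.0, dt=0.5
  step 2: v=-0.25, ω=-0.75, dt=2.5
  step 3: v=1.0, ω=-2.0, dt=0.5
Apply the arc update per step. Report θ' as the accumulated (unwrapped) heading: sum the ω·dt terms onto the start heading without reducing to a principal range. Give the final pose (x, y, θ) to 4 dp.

step 1: θ'=2.3326 (R=1.2500) → pose (2.1971, 4.5393, 2.3326)
step 2: θ'=0.4576 (R=0.3333) → pose (2.1032, 4.0101, 0.4576)
step 3: θ'=-0.5424 (R=-0.5000) → pose (2.5821, 3.9898, -0.5424)

(2.5821, 3.9898, -0.5424)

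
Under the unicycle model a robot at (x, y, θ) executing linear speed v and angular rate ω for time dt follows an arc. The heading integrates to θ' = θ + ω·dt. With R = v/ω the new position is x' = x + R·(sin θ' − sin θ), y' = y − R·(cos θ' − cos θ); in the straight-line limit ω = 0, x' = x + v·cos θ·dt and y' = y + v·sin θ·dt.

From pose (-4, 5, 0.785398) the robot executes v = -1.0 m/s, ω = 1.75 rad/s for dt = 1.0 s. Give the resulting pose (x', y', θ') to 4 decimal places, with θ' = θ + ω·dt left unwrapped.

(-3.9215, 4.1263, 2.5354)

θ' = 0.7854 + 1.75·1.0 = 2.5354
R = v/ω = -1.0/1.75 = -0.5714
x' = -4 + -0.5714·(sin 2.5354 − sin 0.7854) = -3.9215
y' = 5 − -0.5714·(cos 2.5354 − cos 0.7854) = 4.1263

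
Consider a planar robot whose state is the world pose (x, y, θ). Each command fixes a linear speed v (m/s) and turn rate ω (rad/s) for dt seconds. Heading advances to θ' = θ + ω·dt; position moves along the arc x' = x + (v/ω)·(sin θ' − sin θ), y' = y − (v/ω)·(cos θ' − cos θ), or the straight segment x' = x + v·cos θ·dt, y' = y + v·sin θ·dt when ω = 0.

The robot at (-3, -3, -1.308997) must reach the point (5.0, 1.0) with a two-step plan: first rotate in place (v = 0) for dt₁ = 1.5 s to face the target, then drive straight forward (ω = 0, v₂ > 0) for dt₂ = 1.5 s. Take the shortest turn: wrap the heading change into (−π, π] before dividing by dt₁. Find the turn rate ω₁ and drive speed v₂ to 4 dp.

ω₁ = 1.1818, v₂ = 5.9628

heading to target = atan2(1−-3, 5−-3) = 0.4636
Δθ = wrap(0.4636 − -1.3090) = 1.7726; ω₁ = Δθ/dt₁ = 1.1818
distance = √((5−-3)² + (1−-3)²) = 8.9443; v₂ = distance/dt₂ = 5.9628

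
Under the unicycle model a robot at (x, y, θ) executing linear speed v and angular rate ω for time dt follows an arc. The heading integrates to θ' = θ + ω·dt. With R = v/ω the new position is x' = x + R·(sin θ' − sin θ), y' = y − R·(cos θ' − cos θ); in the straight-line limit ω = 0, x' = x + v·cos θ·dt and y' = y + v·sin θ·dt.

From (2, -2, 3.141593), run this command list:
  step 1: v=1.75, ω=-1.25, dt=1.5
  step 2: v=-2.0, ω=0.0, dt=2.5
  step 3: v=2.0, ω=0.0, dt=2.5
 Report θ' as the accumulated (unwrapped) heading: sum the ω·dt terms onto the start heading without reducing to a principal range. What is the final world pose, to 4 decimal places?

step 1: θ'=1.2666 (R=-1.4000) → pose (0.6643, -0.1807, 1.2666)
step 2: θ'=1.2666 (straight) → pose (-0.8334, -4.9511, 1.2666)
step 3: θ'=1.2666 (straight) → pose (0.6643, -0.1807, 1.2666)

(0.6643, -0.1807, 1.2666)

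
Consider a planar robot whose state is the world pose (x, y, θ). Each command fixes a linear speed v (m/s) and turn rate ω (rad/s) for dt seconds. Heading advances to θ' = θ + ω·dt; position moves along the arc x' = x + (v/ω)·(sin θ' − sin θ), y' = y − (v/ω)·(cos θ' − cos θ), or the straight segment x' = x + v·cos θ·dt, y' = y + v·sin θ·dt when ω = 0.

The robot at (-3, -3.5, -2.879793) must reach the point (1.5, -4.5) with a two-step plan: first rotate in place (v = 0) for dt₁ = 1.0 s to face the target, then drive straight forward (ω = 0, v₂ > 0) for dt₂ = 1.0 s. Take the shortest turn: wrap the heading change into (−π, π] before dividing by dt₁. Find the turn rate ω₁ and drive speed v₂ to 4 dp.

heading to target = atan2(-4.5−-3.5, 1.5−-3) = -0.2187
Δθ = wrap(-0.2187 − -2.8798) = 2.6611; ω₁ = Δθ/dt₁ = 2.6611
distance = √((1.5−-3)² + (-4.5−-3.5)²) = 4.6098; v₂ = distance/dt₂ = 4.6098

ω₁ = 2.6611, v₂ = 4.6098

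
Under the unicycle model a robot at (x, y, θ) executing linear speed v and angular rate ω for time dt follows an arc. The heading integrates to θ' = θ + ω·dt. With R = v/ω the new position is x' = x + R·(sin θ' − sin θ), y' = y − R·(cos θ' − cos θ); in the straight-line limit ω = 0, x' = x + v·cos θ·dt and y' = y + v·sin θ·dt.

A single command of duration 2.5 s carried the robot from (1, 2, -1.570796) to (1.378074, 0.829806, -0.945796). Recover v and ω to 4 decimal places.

Δθ = -0.945796 − -1.570796 = 0.625000
ω = Δθ/dt = 0.625000/2.5 = 0.2500
R = −Δy/(cos θ' − cos θ) = 2.0000
v = R·ω = 2.0000·0.2500 = 0.5000

v = 0.5000, ω = 0.2500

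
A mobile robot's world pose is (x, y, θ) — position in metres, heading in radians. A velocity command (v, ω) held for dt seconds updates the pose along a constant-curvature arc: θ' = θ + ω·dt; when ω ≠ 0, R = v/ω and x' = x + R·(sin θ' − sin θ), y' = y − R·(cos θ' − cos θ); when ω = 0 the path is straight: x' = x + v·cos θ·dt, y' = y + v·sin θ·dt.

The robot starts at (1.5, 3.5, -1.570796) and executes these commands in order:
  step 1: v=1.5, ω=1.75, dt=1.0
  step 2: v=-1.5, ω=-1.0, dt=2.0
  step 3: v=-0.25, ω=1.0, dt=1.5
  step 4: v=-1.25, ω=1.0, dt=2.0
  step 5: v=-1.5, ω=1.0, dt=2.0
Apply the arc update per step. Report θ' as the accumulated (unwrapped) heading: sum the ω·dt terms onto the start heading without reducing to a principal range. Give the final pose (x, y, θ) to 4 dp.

(1.2483, 2.3552, 3.6792)

step 1: θ'=0.1792 (R=0.8571) → pose (2.5099, 2.6566, 0.1792)
step 2: θ'=-1.8208 (R=1.5000) → pose (0.7892, 4.5037, -1.8208)
step 3: θ'=-0.3208 (R=-0.2500) → pose (0.6258, 4.8028, -0.3208)
step 4: θ'=1.6792 (R=-1.2500) → pose (-1.0110, 3.4813, 1.6792)
step 5: θ'=3.6792 (R=-1.5000) → pose (1.2483, 2.3552, 3.6792)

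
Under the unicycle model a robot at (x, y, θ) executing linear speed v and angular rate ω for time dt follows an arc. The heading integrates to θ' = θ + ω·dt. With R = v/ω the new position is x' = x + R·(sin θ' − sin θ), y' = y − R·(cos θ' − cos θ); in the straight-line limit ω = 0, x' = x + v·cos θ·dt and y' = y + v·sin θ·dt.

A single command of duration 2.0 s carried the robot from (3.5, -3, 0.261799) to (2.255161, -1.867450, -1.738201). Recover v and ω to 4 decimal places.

v = -1.0000, ω = -1.0000

Δθ = -1.738201 − 0.261799 = -2.000000
ω = Δθ/dt = -2.000000/2.0 = -1.0000
R = Δx/(sin θ' − sin θ) = 1.0000
v = R·ω = 1.0000·-1.0000 = -1.0000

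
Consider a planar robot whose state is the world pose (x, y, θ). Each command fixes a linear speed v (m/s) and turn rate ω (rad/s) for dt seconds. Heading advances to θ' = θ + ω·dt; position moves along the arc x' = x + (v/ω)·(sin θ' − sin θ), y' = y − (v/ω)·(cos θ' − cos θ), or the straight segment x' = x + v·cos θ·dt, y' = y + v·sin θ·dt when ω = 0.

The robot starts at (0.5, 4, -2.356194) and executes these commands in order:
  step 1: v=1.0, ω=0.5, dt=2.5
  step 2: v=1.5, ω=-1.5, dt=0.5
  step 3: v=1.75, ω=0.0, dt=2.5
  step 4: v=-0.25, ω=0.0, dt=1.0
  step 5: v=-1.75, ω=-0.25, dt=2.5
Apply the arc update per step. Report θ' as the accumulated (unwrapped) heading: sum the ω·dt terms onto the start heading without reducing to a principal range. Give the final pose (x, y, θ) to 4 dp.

(1.4532, 0.5594, -2.4812)

step 1: θ'=-1.1062 (R=2.0000) → pose (0.1262, 1.6897, -1.1062)
step 2: θ'=-1.8562 (R=-1.0000) → pose (0.1918, 0.9600, -1.8562)
step 3: θ'=-1.8562 (straight) → pose (-1.0400, -3.2380, -1.8562)
step 4: θ'=-1.8562 (straight) → pose (-0.9696, -2.9981, -1.8562)
step 5: θ'=-2.4812 (R=7.0000) → pose (1.4532, 0.5594, -2.4812)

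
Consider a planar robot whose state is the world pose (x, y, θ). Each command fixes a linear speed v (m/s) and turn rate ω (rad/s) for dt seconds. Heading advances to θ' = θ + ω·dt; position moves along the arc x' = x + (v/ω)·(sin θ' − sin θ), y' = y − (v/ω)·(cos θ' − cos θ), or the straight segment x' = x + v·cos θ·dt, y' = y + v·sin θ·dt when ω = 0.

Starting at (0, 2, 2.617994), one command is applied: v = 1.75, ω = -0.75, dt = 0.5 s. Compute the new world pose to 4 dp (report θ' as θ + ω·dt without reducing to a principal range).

θ' = 2.6180 + -0.75·0.5 = 2.2430
R = v/ω = 1.75/-0.75 = -2.3333
x' = 0 + -2.3333·(sin 2.2430 − sin 2.6180) = -0.6591
y' = 2 − -2.3333·(cos 2.2430 − cos 2.6180) = 2.5677

(-0.6591, 2.5677, 2.2430)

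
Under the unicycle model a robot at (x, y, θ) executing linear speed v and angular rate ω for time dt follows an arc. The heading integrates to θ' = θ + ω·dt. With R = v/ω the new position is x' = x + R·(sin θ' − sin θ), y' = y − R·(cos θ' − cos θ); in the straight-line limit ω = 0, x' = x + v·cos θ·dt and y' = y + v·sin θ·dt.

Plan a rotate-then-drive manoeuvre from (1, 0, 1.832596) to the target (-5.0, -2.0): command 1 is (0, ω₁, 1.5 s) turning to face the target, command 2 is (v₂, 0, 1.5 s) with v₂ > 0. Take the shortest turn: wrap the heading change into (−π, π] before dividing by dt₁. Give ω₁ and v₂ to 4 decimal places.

ω₁ = 1.0872, v₂ = 4.2164

heading to target = atan2(-2−0, -5−1) = -2.8198
Δθ = wrap(-2.8198 − 1.8326) = 1.6307; ω₁ = Δθ/dt₁ = 1.0872
distance = √((-5−1)² + (-2−0)²) = 6.3246; v₂ = distance/dt₂ = 4.2164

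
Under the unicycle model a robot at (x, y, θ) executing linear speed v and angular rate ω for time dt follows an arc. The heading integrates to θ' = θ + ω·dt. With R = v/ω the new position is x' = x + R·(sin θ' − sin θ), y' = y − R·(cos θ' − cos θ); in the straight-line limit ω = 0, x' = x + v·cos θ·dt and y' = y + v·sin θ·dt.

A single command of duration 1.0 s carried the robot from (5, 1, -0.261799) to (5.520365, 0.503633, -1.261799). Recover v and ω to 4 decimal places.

v = 0.7500, ω = -1.0000

Δθ = -1.261799 − -0.261799 = -1.000000
ω = Δθ/dt = -1.000000/1.0 = -1.0000
R = Δx/(sin θ' − sin θ) = -0.7500
v = R·ω = -0.7500·-1.0000 = 0.7500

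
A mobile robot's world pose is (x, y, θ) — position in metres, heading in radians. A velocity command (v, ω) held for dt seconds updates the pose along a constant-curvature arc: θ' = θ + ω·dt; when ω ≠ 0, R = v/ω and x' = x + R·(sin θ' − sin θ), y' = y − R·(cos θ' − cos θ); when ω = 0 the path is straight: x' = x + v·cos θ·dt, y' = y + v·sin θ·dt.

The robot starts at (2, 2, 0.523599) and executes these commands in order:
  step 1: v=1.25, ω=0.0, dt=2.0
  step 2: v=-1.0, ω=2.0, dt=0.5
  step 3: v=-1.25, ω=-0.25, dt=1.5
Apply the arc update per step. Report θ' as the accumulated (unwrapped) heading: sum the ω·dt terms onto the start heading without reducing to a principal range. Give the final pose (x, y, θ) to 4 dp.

(3.4821, 1.0276, 1.1486)

step 1: θ'=0.5236 (straight) → pose (4.1651, 3.2500, 0.5236)
step 2: θ'=1.5236 (R=-0.5000) → pose (3.9156, 2.8406, 1.5236)
step 3: θ'=1.1486 (R=5.0000) → pose (3.4821, 1.0276, 1.1486)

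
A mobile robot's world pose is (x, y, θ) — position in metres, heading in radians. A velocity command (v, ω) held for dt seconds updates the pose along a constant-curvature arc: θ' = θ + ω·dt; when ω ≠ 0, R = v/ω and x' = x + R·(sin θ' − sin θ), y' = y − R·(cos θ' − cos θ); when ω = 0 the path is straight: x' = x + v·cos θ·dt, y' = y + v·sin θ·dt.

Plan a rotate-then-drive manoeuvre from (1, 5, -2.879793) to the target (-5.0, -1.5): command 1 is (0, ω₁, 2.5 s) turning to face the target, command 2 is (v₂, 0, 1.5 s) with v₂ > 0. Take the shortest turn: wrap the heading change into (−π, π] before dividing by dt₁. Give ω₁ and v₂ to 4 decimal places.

heading to target = atan2(-1.5−5, -5−1) = -2.3162
Δθ = wrap(-2.3162 − -2.8798) = 0.5636; ω₁ = Δθ/dt₁ = 0.2254
distance = √((-5−1)² + (-1.5−5)²) = 8.8459; v₂ = distance/dt₂ = 5.8973

ω₁ = 0.2254, v₂ = 5.8973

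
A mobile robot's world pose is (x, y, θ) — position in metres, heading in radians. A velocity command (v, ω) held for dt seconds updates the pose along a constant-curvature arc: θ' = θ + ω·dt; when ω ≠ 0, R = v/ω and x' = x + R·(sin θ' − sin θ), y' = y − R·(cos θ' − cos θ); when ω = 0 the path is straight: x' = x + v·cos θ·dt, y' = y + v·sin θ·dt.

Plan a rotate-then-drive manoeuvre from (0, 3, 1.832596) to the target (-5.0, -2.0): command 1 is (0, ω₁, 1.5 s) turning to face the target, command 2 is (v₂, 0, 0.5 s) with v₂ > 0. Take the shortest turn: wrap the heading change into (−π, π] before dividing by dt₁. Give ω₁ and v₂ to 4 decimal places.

ω₁ = 1.3963, v₂ = 14.1421

heading to target = atan2(-2−3, -5−0) = -2.3562
Δθ = wrap(-2.3562 − 1.8326) = 2.0944; ω₁ = Δθ/dt₁ = 1.3963
distance = √((-5−0)² + (-2−3)²) = 7.0711; v₂ = distance/dt₂ = 14.1421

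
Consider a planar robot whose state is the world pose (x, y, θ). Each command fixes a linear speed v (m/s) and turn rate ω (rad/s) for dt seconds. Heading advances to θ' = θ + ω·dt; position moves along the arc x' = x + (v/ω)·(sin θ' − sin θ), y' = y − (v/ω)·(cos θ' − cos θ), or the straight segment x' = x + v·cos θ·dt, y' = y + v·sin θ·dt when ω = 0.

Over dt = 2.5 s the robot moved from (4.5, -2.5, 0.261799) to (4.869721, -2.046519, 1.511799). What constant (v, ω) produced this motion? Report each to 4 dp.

v = 0.2500, ω = 0.5000

Δθ = 1.511799 − 0.261799 = 1.250000
ω = Δθ/dt = 1.250000/2.5 = 0.5000
R = −Δy/(cos θ' − cos θ) = 0.5000
v = R·ω = 0.5000·0.5000 = 0.2500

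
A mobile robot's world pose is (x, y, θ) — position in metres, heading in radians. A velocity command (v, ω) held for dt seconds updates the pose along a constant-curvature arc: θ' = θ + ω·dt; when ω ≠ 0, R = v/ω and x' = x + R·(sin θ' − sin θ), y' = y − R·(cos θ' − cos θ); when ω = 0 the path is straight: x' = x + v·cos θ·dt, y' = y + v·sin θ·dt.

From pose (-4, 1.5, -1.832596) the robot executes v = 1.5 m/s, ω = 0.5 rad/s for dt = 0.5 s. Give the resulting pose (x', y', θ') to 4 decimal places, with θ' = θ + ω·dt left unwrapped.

θ' = -1.8326 + 0.5·0.5 = -1.5826
R = v/ω = 1.5/0.5 = 3.0000
x' = -4 + 3.0000·(sin -1.5826 − sin -1.8326) = -4.1020
y' = 1.5 − 3.0000·(cos -1.5826 − cos -1.8326) = 0.7589

(-4.1020, 0.7589, -1.5826)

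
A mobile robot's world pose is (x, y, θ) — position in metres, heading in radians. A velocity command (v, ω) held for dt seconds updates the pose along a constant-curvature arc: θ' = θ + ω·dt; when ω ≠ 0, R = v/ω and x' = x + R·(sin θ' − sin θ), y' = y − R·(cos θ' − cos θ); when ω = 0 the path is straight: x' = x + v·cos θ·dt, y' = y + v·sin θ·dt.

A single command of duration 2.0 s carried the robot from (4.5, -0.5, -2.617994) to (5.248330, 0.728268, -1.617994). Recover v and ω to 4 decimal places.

v = -0.7500, ω = 0.5000

Δθ = -1.617994 − -2.617994 = 1.000000
ω = Δθ/dt = 1.000000/2.0 = 0.5000
R = −Δy/(cos θ' − cos θ) = -1.5000
v = R·ω = -1.5000·0.5000 = -0.7500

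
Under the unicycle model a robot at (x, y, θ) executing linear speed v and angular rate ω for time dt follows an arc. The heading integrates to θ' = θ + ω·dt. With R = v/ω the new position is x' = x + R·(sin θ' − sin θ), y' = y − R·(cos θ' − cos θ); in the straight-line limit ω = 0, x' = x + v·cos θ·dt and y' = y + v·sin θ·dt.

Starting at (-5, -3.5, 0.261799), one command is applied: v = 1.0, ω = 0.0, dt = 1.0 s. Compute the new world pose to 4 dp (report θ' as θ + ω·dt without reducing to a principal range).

θ' = 0.2618 + 0.0·1.0 = 0.2618
ω = 0 → straight: x' = -5 + 1.0·cos(0.2618)·1.0 = -4.0341
y' = -3.5 + 1.0·sin(0.2618)·1.0 = -3.2412

(-4.0341, -3.2412, 0.2618)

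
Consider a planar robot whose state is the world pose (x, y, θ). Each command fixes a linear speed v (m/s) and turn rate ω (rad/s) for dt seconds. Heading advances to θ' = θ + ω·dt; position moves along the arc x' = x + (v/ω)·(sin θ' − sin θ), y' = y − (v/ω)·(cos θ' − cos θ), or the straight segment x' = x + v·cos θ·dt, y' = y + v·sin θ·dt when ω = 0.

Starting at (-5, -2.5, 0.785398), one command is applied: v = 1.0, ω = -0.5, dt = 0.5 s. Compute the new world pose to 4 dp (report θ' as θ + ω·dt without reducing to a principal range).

(-4.6062, -2.1941, 0.5354)

θ' = 0.7854 + -0.5·0.5 = 0.5354
R = v/ω = 1.0/-0.5 = -2.0000
x' = -5 + -2.0000·(sin 0.5354 − sin 0.7854) = -4.6062
y' = -2.5 − -2.0000·(cos 0.5354 − cos 0.7854) = -2.1941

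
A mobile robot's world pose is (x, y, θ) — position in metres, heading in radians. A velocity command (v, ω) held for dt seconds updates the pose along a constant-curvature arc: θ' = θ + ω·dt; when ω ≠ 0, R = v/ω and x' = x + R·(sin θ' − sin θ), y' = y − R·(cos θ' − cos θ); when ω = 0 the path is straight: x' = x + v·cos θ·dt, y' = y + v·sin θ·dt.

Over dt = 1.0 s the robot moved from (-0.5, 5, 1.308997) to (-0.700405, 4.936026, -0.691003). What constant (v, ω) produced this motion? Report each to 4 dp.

v = -0.2500, ω = -2.0000

Δθ = -0.691003 − 1.308997 = -2.000000
ω = Δθ/dt = -2.000000/1.0 = -2.0000
R = Δx/(sin θ' − sin θ) = 0.1250
v = R·ω = 0.1250·-2.0000 = -0.2500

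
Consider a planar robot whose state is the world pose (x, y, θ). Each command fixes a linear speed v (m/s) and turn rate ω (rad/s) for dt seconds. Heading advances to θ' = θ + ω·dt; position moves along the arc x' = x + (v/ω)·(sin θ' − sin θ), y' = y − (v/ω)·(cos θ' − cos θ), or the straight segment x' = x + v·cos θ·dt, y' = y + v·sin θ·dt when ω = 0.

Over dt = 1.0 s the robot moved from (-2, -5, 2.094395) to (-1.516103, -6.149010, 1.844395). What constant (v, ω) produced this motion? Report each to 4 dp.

Δθ = 1.844395 − 2.094395 = -0.250000
ω = Δθ/dt = -0.250000/1.0 = -0.2500
R = −Δy/(cos θ' − cos θ) = 5.0000
v = R·ω = 5.0000·-0.2500 = -1.2500

v = -1.2500, ω = -0.2500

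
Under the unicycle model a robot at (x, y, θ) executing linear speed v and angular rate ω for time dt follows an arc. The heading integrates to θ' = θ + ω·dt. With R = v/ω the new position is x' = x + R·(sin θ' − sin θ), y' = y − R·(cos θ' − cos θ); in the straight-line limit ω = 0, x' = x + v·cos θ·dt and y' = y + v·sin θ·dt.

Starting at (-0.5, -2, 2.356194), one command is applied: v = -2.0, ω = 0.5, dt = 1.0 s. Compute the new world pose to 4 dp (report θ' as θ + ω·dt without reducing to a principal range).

(1.2023, -3.0098, 2.8562)

θ' = 2.3562 + 0.5·1.0 = 2.8562
R = v/ω = -2.0/0.5 = -4.0000
x' = -0.5 + -4.0000·(sin 2.8562 − sin 2.3562) = 1.2023
y' = -2 − -4.0000·(cos 2.8562 − cos 2.3562) = -3.0098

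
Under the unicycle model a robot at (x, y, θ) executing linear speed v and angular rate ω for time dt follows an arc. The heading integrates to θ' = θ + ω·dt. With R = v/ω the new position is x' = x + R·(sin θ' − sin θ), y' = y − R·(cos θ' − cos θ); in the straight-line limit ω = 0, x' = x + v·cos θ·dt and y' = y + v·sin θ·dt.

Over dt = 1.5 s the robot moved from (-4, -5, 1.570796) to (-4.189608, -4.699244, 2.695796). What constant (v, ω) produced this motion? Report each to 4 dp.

Δθ = 2.695796 − 1.570796 = 1.125000
ω = Δθ/dt = 1.125000/1.5 = 0.7500
R = −Δy/(cos θ' − cos θ) = 0.3333
v = R·ω = 0.3333·0.7500 = 0.2500

v = 0.2500, ω = 0.7500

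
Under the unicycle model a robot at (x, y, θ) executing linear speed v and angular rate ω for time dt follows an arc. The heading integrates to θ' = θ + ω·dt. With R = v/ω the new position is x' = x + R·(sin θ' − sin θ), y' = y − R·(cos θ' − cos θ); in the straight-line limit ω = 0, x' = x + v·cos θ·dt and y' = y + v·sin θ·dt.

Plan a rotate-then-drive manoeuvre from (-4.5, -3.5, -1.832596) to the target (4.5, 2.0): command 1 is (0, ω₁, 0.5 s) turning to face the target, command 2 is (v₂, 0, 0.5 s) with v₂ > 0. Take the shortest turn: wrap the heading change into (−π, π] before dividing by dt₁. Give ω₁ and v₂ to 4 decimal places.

heading to target = atan2(2−-3.5, 4.5−-4.5) = 0.5485
Δθ = wrap(0.5485 − -1.8326) = 2.3811; ω₁ = Δθ/dt₁ = 4.7623
distance = √((4.5−-4.5)² + (2−-3.5)²) = 10.5475; v₂ = distance/dt₂ = 21.0950

ω₁ = 4.7623, v₂ = 21.0950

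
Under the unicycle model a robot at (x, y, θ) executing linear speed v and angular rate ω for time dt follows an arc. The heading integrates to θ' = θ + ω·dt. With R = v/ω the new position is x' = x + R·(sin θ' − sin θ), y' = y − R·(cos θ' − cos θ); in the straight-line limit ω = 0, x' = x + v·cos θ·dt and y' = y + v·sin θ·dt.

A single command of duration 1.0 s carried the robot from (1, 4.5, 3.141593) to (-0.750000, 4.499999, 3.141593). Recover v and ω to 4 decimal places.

v = 1.7500, ω = 0.0000

Δθ = 3.141593 − 3.141593 = 0.000000
ω = Δθ/dt = 0.000000/1.0 = 0.0000
ω = 0 → v = (Δx·cos θ + Δy·sin θ)/dt = 1.7500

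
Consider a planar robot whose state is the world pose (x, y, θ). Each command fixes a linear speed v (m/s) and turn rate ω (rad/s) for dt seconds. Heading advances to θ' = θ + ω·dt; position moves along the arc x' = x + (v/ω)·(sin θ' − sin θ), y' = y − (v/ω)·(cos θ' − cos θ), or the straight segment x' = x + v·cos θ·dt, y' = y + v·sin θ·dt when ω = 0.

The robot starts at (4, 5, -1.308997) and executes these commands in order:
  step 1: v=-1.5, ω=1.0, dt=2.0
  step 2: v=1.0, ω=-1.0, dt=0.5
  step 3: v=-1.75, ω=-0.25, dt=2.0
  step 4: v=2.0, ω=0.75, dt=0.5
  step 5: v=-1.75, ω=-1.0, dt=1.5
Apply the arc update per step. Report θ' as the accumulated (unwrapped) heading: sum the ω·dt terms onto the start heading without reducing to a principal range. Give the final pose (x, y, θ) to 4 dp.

(-2.2773, 7.5702, -1.4340)

step 1: θ'=0.6910 (R=-1.5000) → pose (1.5951, 5.7677, 0.6910)
step 2: θ'=0.1910 (R=-1.0000) → pose (2.0426, 5.9789, 0.1910)
step 3: θ'=-0.3090 (R=7.0000) → pose (-1.4150, 6.1831, -0.3090)
step 4: θ'=0.0660 (R=2.6667) → pose (-0.4282, 6.0626, 0.0660)
step 5: θ'=-1.4340 (R=1.7500) → pose (-2.2773, 7.5702, -1.4340)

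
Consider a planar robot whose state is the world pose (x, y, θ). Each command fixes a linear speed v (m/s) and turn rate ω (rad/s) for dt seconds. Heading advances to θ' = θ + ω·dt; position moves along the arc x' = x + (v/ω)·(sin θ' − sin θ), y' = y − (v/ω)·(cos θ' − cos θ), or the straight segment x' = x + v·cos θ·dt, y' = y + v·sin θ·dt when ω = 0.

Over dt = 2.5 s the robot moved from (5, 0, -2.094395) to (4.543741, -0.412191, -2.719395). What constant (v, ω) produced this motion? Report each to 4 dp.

Δθ = -2.719395 − -2.094395 = -0.625000
ω = Δθ/dt = -0.625000/2.5 = -0.2500
R = Δx/(sin θ' − sin θ) = -1.0000
v = R·ω = -1.0000·-0.2500 = 0.2500

v = 0.2500, ω = -0.2500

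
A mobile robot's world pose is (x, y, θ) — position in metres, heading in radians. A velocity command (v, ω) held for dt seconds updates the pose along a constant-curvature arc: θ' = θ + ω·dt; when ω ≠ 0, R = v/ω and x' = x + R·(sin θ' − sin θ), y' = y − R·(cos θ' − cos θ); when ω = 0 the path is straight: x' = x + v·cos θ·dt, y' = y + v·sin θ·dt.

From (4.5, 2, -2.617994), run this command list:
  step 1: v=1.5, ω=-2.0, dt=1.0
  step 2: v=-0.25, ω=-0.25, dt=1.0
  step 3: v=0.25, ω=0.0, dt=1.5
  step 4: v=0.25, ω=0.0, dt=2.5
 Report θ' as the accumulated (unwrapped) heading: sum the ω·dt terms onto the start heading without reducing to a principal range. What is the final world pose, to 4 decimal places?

(3.5257, 3.3175, -4.8680)

step 1: θ'=-4.6180 (R=-0.7500) → pose (3.3783, 2.5788, -4.6180)
step 2: θ'=-4.8680 (R=1.0000) → pose (3.3707, 2.3296, -4.8680)
step 3: θ'=-4.8680 (straight) → pose (3.4288, 2.7001, -4.8680)
step 4: θ'=-4.8680 (straight) → pose (3.5257, 3.3175, -4.8680)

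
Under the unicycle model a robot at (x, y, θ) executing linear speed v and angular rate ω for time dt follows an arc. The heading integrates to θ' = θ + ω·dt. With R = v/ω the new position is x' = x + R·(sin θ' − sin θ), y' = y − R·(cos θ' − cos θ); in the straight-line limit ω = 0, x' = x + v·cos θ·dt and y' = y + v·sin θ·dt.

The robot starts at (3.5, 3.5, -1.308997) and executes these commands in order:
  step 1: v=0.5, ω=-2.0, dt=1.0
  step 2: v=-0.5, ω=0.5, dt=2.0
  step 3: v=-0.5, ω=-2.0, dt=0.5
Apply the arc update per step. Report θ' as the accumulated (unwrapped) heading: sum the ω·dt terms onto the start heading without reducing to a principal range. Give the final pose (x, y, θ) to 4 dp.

(4.3497, 3.5801, -3.3090)

step 1: θ'=-3.3090 (R=-0.2500) → pose (3.2169, 3.1888, -3.3090)
step 2: θ'=-2.3090 (R=-1.0000) → pose (4.1232, 3.5019, -2.3090)
step 3: θ'=-3.3090 (R=0.2500) → pose (4.3497, 3.5801, -3.3090)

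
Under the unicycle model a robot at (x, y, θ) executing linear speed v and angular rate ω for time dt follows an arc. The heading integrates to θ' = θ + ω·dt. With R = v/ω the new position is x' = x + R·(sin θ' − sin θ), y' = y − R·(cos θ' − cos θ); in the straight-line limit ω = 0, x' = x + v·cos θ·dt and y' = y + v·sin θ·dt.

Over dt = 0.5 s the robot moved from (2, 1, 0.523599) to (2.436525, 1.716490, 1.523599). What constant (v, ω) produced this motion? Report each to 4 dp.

Δθ = 1.523599 − 0.523599 = 1.000000
ω = Δθ/dt = 1.000000/0.5 = 2.0000
R = −Δy/(cos θ' − cos θ) = 0.8750
v = R·ω = 0.8750·2.0000 = 1.7500

v = 1.7500, ω = 2.0000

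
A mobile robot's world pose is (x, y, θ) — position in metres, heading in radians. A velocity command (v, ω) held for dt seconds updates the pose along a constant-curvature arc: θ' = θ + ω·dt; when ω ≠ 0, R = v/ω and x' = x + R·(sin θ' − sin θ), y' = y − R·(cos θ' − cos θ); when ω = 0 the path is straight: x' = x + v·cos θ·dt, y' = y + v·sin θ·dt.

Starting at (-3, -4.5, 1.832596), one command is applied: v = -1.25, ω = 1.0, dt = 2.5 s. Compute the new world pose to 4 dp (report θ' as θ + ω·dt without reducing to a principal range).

(-0.6317, -4.6399, 4.3326)

θ' = 1.8326 + 1.0·2.5 = 4.3326
R = v/ω = -1.25/1.0 = -1.2500
x' = -3 + -1.2500·(sin 4.3326 − sin 1.8326) = -0.6317
y' = -4.5 − -1.2500·(cos 4.3326 − cos 1.8326) = -4.6399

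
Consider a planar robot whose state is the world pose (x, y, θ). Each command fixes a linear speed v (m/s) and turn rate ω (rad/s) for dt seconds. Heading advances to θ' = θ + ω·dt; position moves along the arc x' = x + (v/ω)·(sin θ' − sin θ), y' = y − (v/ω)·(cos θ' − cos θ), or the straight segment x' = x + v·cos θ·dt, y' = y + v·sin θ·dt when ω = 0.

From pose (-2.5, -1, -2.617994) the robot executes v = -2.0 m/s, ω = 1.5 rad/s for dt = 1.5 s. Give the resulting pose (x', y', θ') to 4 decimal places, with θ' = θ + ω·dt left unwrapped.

θ' = -2.6180 + 1.5·1.5 = -0.3680
R = v/ω = -2.0/1.5 = -1.3333
x' = -2.5 + -1.3333·(sin -0.3680 − sin -2.6180) = -2.6870
y' = -1 − -1.3333·(cos -0.3680 − cos -2.6180) = 1.3988

(-2.6870, 1.3988, -0.3680)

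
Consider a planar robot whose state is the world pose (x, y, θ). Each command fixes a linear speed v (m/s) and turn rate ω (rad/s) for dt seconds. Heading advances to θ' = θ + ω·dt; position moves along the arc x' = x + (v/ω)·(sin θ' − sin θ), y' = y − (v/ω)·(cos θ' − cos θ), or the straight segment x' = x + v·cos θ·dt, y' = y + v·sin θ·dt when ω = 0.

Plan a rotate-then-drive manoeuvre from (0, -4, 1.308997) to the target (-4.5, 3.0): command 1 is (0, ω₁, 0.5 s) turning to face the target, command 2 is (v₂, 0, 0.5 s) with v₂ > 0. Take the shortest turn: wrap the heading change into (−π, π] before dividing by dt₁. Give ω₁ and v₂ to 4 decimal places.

ω₁ = 1.6663, v₂ = 16.6433

heading to target = atan2(3−-4, -4.5−0) = 2.1421
Δθ = wrap(2.1421 − 1.3090) = 0.8331; ω₁ = Δθ/dt₁ = 1.6663
distance = √((-4.5−0)² + (3−-4)²) = 8.3217; v₂ = distance/dt₂ = 16.6433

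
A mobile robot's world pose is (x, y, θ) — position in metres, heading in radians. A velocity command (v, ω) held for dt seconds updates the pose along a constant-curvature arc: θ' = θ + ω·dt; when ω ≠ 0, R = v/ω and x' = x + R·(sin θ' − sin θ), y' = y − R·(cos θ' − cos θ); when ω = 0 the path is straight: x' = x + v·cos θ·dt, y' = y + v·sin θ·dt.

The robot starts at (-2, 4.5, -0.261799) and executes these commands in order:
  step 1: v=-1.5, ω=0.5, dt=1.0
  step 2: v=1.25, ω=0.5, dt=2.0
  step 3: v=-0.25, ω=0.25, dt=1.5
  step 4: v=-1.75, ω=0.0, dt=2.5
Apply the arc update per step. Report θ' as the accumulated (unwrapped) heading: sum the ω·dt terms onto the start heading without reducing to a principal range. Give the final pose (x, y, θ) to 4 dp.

(-1.5797, 1.3907, 1.6132)

step 1: θ'=0.2382 (R=-3.0000) → pose (-3.4843, 4.5175, 0.2382)
step 2: θ'=1.2382 (R=2.5000) → pose (-1.7112, 6.1307, 1.2382)
step 3: θ'=1.6132 (R=-1.0000) → pose (-1.7651, 5.7618, 1.6132)
step 4: θ'=1.6132 (straight) → pose (-1.5797, 1.3907, 1.6132)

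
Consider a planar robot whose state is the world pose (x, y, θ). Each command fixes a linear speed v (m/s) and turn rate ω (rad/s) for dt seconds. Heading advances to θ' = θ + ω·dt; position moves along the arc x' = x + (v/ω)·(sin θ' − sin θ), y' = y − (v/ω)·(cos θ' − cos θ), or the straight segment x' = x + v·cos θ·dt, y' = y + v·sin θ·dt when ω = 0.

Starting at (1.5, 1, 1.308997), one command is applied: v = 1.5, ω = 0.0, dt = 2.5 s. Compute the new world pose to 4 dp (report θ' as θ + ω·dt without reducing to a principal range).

θ' = 1.3090 + 0.0·2.5 = 1.3090
ω = 0 → straight: x' = 1.5 + 1.5·cos(1.3090)·2.5 = 2.4706
y' = 1 + 1.5·sin(1.3090)·2.5 = 4.6222

(2.4706, 4.6222, 1.3090)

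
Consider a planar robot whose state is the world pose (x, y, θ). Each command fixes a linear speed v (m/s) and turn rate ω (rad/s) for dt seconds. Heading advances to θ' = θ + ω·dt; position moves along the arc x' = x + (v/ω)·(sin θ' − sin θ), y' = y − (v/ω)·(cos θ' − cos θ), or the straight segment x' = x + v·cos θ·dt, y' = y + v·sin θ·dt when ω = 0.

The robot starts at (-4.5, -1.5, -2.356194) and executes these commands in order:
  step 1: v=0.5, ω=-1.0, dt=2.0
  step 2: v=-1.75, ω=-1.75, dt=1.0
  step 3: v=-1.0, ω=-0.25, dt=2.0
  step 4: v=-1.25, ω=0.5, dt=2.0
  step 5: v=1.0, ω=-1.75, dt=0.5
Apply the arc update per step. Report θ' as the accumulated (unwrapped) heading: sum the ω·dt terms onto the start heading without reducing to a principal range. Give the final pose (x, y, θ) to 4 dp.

(-9.9466, -2.8167, -6.4812)

step 1: θ'=-4.3562 (R=-0.5000) → pose (-5.3222, -1.3208, -4.3562)
step 2: θ'=-6.1062 (R=1.0000) → pose (-6.0833, -2.6539, -6.1062)
step 3: θ'=-6.6062 (R=4.0000) → pose (-8.0573, -2.5095, -6.6062)
step 4: θ'=-5.6062 (R=-2.5000) → pose (-10.4170, -2.9316, -5.6062)
step 5: θ'=-6.4812 (R=-0.5714) → pose (-9.9466, -2.8167, -6.4812)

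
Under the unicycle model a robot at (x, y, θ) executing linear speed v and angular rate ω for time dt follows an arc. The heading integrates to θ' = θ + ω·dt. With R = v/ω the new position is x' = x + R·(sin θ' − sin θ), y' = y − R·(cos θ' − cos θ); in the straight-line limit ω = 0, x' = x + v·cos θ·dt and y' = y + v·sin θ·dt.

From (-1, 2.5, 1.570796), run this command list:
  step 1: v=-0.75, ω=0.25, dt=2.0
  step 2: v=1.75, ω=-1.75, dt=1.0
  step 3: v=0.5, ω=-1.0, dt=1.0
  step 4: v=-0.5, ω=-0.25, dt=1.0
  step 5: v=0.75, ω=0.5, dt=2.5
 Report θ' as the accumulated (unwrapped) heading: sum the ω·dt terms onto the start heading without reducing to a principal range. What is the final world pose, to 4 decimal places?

step 1: θ'=2.0708 (R=-3.0000) → pose (-0.6327, 1.0617, 2.0708)
step 2: θ'=0.3208 (R=-1.0000) → pose (-0.0705, 2.4901, 0.3208)
step 3: θ'=-0.6792 (R=-0.5000) → pose (0.4013, 2.4047, -0.6792)
step 4: θ'=-0.9292 (R=2.0000) → pose (0.0553, 2.7639, -0.9292)
step 5: θ'=0.3208 (R=1.5000) → pose (1.7300, 2.2381, 0.3208)

(1.7300, 2.2381, 0.3208)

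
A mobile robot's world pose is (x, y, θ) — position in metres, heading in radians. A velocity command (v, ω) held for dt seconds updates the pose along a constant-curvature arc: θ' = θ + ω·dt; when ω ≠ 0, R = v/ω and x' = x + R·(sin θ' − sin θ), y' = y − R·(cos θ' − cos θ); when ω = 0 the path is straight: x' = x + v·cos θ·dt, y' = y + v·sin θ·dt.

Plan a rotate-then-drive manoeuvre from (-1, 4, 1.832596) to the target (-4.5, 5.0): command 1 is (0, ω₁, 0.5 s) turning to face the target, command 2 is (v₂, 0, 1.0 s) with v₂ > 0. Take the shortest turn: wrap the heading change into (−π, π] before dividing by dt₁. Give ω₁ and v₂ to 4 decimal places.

heading to target = atan2(5−4, -4.5−-1) = 2.8633
Δθ = wrap(2.8633 − 1.8326) = 1.0307; ω₁ = Δθ/dt₁ = 2.0614
distance = √((-4.5−-1)² + (5−4)²) = 3.6401; v₂ = distance/dt₂ = 3.6401

ω₁ = 2.0614, v₂ = 3.6401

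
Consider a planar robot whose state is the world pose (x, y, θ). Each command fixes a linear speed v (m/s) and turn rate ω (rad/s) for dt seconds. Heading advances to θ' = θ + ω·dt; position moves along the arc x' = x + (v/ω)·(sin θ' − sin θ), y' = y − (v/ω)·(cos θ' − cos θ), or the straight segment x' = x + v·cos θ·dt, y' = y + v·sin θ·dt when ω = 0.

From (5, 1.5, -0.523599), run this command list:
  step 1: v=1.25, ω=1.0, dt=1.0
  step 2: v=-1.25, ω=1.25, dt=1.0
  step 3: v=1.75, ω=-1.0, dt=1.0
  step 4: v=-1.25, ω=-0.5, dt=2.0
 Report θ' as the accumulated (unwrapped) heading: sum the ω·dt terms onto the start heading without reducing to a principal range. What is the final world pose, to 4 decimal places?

(3.8995, 1.4695, -0.2736)

step 1: θ'=0.4764 (R=1.2500) → pose (6.1982, 1.4717, 0.4764)
step 2: θ'=1.7264 (R=-1.0000) → pose (5.6689, 0.4281, 1.7264)
step 3: θ'=0.7264 (R=-1.7500) → pose (6.2354, 2.0075, 0.7264)
step 4: θ'=-0.2736 (R=2.5000) → pose (3.8995, 1.4695, -0.2736)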